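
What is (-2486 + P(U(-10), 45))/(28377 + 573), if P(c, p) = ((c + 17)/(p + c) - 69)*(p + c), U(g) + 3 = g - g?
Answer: -179/965 ≈ -0.18549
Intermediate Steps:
U(g) = -3 (U(g) = -3 + (g - g) = -3 + 0 = -3)
P(c, p) = (-69 + (17 + c)/(c + p))*(c + p) (P(c, p) = ((17 + c)/(c + p) - 69)*(c + p) = (-69 + (17 + c)/(c + p))*(c + p))
(-2486 + P(U(-10), 45))/(28377 + 573) = (-2486 + (17 - 69*45 - 68*(-3)))/(28377 + 573) = (-2486 + (17 - 3105 + 204))/28950 = (-2486 - 2884)*(1/28950) = -5370*1/28950 = -179/965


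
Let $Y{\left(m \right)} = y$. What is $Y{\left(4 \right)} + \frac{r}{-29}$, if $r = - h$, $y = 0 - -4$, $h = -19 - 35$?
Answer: $\frac{62}{29} \approx 2.1379$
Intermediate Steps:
$h = -54$
$y = 4$ ($y = 0 + 4 = 4$)
$Y{\left(m \right)} = 4$
$r = 54$ ($r = \left(-1\right) \left(-54\right) = 54$)
$Y{\left(4 \right)} + \frac{r}{-29} = 4 + \frac{1}{-29} \cdot 54 = 4 - \frac{54}{29} = \frac{62}{29}$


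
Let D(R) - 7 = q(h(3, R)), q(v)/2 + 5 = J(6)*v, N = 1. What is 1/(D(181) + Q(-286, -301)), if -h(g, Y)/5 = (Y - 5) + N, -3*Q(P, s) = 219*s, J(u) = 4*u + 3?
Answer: -1/25820 ≈ -3.8730e-5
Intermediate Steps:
J(u) = 3 + 4*u
Q(P, s) = -73*s
h(g, Y) = 20 - 5*Y (h(g, Y) = -5*((Y - 5) + 1) = -5*((-5 + Y) + 1) = -5*(-4 + Y) = 20 - 5*Y)
q(v) = -10 + 54*v (q(v) = -10 + 2*((3 + 4*6)*v) = -10 + 2*((3 + 24)*v) = -10 + 2*(27*v) = -10 + 54*v)
D(R) = 1077 - 270*R (D(R) = 7 + (-10 + 54*(20 - 5*R)) = 7 + (-10 + (1080 - 270*R)) = 7 + (1070 - 270*R) = 1077 - 270*R)
1/(D(181) + Q(-286, -301)) = 1/((1077 - 270*181) - 73*(-301)) = 1/((1077 - 48870) + 21973) = 1/(-47793 + 21973) = 1/(-25820) = -1/25820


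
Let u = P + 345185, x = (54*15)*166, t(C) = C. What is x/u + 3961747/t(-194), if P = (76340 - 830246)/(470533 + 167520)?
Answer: -872540586006762833/42727640754406 ≈ -20421.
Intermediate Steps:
P = -753906/638053 ≈ -1.1816
x = 134460 (x = 810*166 = 134460)
u = 220245570899/638053 (u = -753906/638053 + 345185 = 220245570899/638053 ≈ 3.4518e+5)
x/u + 3961747/t(-194) = 134460/(220245570899/638053) + 3961747/(-194) = 134460*(638053/220245570899) + 3961747*(-1/194) = 85792606380/220245570899 - 3961747/194 = -872540586006762833/42727640754406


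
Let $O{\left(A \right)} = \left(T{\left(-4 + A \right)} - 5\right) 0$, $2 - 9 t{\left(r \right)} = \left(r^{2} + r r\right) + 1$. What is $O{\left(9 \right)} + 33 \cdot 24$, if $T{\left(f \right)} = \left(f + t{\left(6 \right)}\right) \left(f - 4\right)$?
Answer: $792$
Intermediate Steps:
$t{\left(r \right)} = \frac{1}{9} - \frac{2 r^{2}}{9}$ ($t{\left(r \right)} = \frac{2}{9} - \frac{\left(r^{2} + r r\right) + 1}{9} = \frac{2}{9} - \frac{\left(r^{2} + r^{2}\right) + 1}{9} = \frac{2}{9} - \frac{2 r^{2} + 1}{9} = \frac{2}{9} - \frac{1 + 2 r^{2}}{9} = \frac{2}{9} - \left(\frac{1}{9} + \frac{2 r^{2}}{9}\right) = \frac{1}{9} - \frac{2 r^{2}}{9}$)
$T{\left(f \right)} = \left(-4 + f\right) \left(- \frac{71}{9} + f\right)$ ($T{\left(f \right)} = \left(f + \left(\frac{1}{9} - \frac{2 \cdot 6^{2}}{9}\right)\right) \left(f - 4\right) = \left(f + \left(\frac{1}{9} - 8\right)\right) \left(-4 + f\right) = \left(f - \frac{71}{9}\right) \left(-4 + f\right) = \left(- \frac{71}{9} + f\right) \left(-4 + f\right) = \left(-4 + f\right) \left(- \frac{71}{9} + f\right)$)
$O{\left(A \right)} = 0$ ($O{\left(A \right)} = \left(\left(\frac{284}{9} + \left(-4 + A\right)^{2} - \frac{107 \left(-4 + A\right)}{9}\right) - 5\right) 0 = \left(\left(\frac{284}{9} + \left(-4 + A\right)^{2} - \left(- \frac{428}{9} + \frac{107 A}{9}\right)\right) - 5\right) 0 = \left(\left(\frac{712}{9} + \left(-4 + A\right)^{2} - \frac{107 A}{9}\right) - 5\right) 0 = \left(\frac{667}{9} + \left(-4 + A\right)^{2} - \frac{107 A}{9}\right) 0 = 0$)
$O{\left(9 \right)} + 33 \cdot 24 = 0 + 33 \cdot 24 = 0 + 792 = 792$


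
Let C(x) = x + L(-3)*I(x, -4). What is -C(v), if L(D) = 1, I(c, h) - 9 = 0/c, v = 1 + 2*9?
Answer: -28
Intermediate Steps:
v = 19 (v = 1 + 18 = 19)
I(c, h) = 9 (I(c, h) = 9 + 0/c = 9 + 0 = 9)
C(x) = 9 + x (C(x) = x + 1*9 = x + 9 = 9 + x)
-C(v) = -(9 + 19) = -1*28 = -28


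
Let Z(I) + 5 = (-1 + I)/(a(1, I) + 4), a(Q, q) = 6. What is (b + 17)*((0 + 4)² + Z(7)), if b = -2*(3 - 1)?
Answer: 754/5 ≈ 150.80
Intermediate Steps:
b = -4 (b = -2*2 = -4)
Z(I) = -51/10 + I/10 (Z(I) = -5 + (-1 + I)/(6 + 4) = -5 + (-1 + I)/10 = -5 + (-1 + I)*(⅒) = -5 + (-⅒ + I/10) = -51/10 + I/10)
(b + 17)*((0 + 4)² + Z(7)) = (-4 + 17)*((0 + 4)² + (-51/10 + (⅒)*7)) = 13*(4² + (-51/10 + 7/10)) = 13*(16 - 22/5) = 13*(58/5) = 754/5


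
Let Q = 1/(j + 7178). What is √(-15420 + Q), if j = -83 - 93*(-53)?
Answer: I*√61926966386/2004 ≈ 124.18*I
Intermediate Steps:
j = 4846 (j = -83 + 4929 = 4846)
Q = 1/12024 (Q = 1/(4846 + 7178) = 1/12024 ≈ 8.3167e-5)
√(-15420 + Q) = √(-15420 + 1/12024) = √(-185410079/12024) = I*√61926966386/2004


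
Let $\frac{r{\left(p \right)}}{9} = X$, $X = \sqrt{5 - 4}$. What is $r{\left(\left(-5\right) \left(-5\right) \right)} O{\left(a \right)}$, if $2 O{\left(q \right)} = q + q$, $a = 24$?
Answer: $216$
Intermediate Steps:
$O{\left(q \right)} = q$ ($O{\left(q \right)} = \frac{q + q}{2} = \frac{2 q}{2} = q$)
$X = 1$ ($X = \sqrt{1} = 1$)
$r{\left(p \right)} = 9$ ($r{\left(p \right)} = 9 \cdot 1 = 9$)
$r{\left(\left(-5\right) \left(-5\right) \right)} O{\left(a \right)} = 9 \cdot 24 = 216$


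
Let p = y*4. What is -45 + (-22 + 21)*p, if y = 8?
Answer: -77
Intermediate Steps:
p = 32 (p = 8*4 = 32)
-45 + (-22 + 21)*p = -45 + (-22 + 21)*32 = -45 - 1*32 = -45 - 32 = -77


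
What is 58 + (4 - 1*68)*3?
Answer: -134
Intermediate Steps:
58 + (4 - 1*68)*3 = 58 + (4 - 68)*3 = 58 - 64*3 = 58 - 192 = -134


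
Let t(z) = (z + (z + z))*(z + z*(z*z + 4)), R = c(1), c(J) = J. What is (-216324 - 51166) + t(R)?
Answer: -267472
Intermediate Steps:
R = 1
t(z) = 3*z*(z + z*(4 + z²)) (t(z) = (z + 2*z)*(z + z*(z² + 4)) = (3*z)*(z + z*(4 + z²)) = 3*z*(z + z*(4 + z²)))
(-216324 - 51166) + t(R) = (-216324 - 51166) + 3*1²*(5 + 1²) = -267490 + 3*1*(5 + 1) = -267490 + 3*1*6 = -267490 + 18 = -267472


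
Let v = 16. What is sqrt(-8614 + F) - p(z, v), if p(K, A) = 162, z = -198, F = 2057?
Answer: -162 + I*sqrt(6557) ≈ -162.0 + 80.975*I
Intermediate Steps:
sqrt(-8614 + F) - p(z, v) = sqrt(-8614 + 2057) - 1*162 = sqrt(-6557) - 162 = I*sqrt(6557) - 162 = -162 + I*sqrt(6557)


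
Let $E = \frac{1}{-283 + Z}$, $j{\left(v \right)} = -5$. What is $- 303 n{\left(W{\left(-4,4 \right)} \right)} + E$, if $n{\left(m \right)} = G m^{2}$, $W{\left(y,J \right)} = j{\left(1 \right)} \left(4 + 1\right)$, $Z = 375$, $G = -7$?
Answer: $\frac{121957501}{92} \approx 1.3256 \cdot 10^{6}$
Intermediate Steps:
$E = \frac{1}{92}$ ($E = \frac{1}{-283 + 375} = \frac{1}{92} \approx 0.01087$)
$W{\left(y,J \right)} = -25$ ($W{\left(y,J \right)} = - 5 \left(4 + 1\right) = \left(-5\right) 5 = -25$)
$n{\left(m \right)} = - 7 m^{2}$
$- 303 n{\left(W{\left(-4,4 \right)} \right)} + E = - 303 \left(- 7 \left(-25\right)^{2}\right) + \frac{1}{92} = - 303 \left(\left(-7\right) 625\right) + \frac{1}{92} = \left(-303\right) \left(-4375\right) + \frac{1}{92} = 1325625 + \frac{1}{92} = \frac{121957501}{92}$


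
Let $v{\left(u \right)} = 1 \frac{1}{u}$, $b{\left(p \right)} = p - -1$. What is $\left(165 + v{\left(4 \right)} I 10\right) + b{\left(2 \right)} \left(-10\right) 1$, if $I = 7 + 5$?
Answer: $165$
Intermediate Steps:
$b{\left(p \right)} = 1 + p$ ($b{\left(p \right)} = p + 1 = 1 + p$)
$v{\left(u \right)} = \frac{1}{u}$
$I = 12$
$\left(165 + v{\left(4 \right)} I 10\right) + b{\left(2 \right)} \left(-10\right) 1 = \left(165 + \frac{1}{4} \cdot 12 \cdot 10\right) + \left(1 + 2\right) \left(-10\right) 1 = \left(165 + \frac{1}{4} \cdot 12 \cdot 10\right) + 3 \left(-10\right) 1 = \left(165 + 3 \cdot 10\right) - 30 = \left(165 + 30\right) - 30 = 195 - 30 = 165$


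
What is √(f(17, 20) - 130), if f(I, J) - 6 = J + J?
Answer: 2*I*√21 ≈ 9.1651*I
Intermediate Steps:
f(I, J) = 6 + 2*J (f(I, J) = 6 + (J + J) = 6 + 2*J)
√(f(17, 20) - 130) = √((6 + 2*20) - 130) = √((6 + 40) - 130) = √(46 - 130) = √(-84) = 2*I*√21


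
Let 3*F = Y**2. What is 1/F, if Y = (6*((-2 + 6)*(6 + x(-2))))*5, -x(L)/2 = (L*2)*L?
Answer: 1/480000 ≈ 2.0833e-6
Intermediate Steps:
x(L) = -4*L**2 (x(L) = -2*L*2*L = -2*2*L*L = -4*L**2)
Y = -1200 (Y = (6*((-2 + 6)*(6 - 4*(-2)**2)))*5 = (6*(4*(6 - 4*4)))*5 = (6*(4*(6 - 16)))*5 = (6*(4*(-10)))*5 = (6*(-40))*5 = -240*5 = -1200)
F = 480000 (F = (1/3)*(-1200)**2 = (1/3)*1440000 = 480000)
1/F = 1/480000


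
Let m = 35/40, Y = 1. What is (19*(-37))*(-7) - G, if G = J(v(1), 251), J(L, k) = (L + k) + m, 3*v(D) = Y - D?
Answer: 37353/8 ≈ 4669.1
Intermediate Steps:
v(D) = 1/3 - D/3 (v(D) = (1 - D)/3 = 1/3 - D/3)
m = 7/8 (m = 35*(1/40) = 7/8 ≈ 0.87500)
J(L, k) = 7/8 + L + k (J(L, k) = (L + k) + 7/8 = 7/8 + L + k)
G = 2015/8 (G = 7/8 + (1/3 - 1/3*1) + 251 = 7/8 + (1/3 - 1/3) + 251 = 7/8 + 0 + 251 = 2015/8 ≈ 251.88)
(19*(-37))*(-7) - G = (19*(-37))*(-7) - 1*2015/8 = -703*(-7) - 2015/8 = 4921 - 2015/8 = 37353/8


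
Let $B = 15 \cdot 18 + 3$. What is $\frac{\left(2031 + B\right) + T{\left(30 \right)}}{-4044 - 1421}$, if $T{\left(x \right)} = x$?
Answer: $- \frac{2334}{5465} \approx -0.42708$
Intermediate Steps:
$B = 273$ ($B = 270 + 3 = 273$)
$\frac{\left(2031 + B\right) + T{\left(30 \right)}}{-4044 - 1421} = \frac{\left(2031 + 273\right) + 30}{-4044 - 1421} = \frac{2304 + 30}{-4044 - 1421} = \frac{2334}{-5465} = 2334 \left(- \frac{1}{5465}\right) = - \frac{2334}{5465}$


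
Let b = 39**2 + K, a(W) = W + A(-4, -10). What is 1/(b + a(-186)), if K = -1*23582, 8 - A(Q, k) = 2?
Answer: -1/22241 ≈ -4.4962e-5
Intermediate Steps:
A(Q, k) = 6 (A(Q, k) = 8 - 1*2 = 8 - 2 = 6)
K = -23582
a(W) = 6 + W (a(W) = W + 6 = 6 + W)
b = -22061 (b = 39**2 - 23582 = 1521 - 23582 = -22061)
1/(b + a(-186)) = 1/(-22061 + (6 - 186)) = 1/(-22061 - 180) = 1/(-22241) = -1/22241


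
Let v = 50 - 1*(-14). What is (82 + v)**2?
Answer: 21316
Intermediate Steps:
v = 64 (v = 50 + 14 = 64)
(82 + v)**2 = (82 + 64)**2 = 146**2 = 21316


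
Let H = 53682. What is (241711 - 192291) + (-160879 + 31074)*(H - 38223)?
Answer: -2006606075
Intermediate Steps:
(241711 - 192291) + (-160879 + 31074)*(H - 38223) = (241711 - 192291) + (-160879 + 31074)*(53682 - 38223) = 49420 - 129805*15459 = 49420 - 2006655495 = -2006606075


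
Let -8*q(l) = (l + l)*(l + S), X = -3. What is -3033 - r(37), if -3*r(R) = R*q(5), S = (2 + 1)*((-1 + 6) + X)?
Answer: -38431/12 ≈ -3202.6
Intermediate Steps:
S = 6 (S = (2 + 1)*((-1 + 6) - 3) = 3*(5 - 3) = 3*2 = 6)
q(l) = -l*(6 + l)/4 (q(l) = -(l + l)*(l + 6)/8 = -2*l*(6 + l)/8 = -l*(6 + l)/4)
r(R) = 55*R/12 (r(R) = -R*(-¼*5*(6 + 5))/3 = -R*(-¼*5*11)/3 = -R*(-55)/(3*4) = -(-55)*R/12 = 55*R/12)
-3033 - r(37) = -3033 - 55*37/12 = -3033 - 1*2035/12 = -3033 - 2035/12 = -38431/12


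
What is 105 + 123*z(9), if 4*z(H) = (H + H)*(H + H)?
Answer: 10068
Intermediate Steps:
z(H) = H**2 (z(H) = ((H + H)*(H + H))/4 = ((2*H)*(2*H))/4 = (4*H**2)/4 = H**2)
105 + 123*z(9) = 105 + 123*9**2 = 105 + 123*81 = 105 + 9963 = 10068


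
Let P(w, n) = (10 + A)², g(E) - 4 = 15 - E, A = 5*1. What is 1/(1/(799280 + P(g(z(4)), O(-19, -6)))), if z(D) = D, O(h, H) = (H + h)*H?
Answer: 799505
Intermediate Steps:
O(h, H) = H*(H + h)
A = 5
g(E) = 19 - E (g(E) = 4 + (15 - E) = 19 - E)
P(w, n) = 225 (P(w, n) = (10 + 5)² = 15² = 225)
1/(1/(799280 + P(g(z(4)), O(-19, -6)))) = 1/(1/(799280 + 225)) = 1/(1/799505) = 799505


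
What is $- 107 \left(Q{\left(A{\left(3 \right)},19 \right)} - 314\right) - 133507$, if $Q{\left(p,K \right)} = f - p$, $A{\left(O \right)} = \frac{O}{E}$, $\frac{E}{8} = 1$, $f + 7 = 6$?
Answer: $- \frac{798095}{8} \approx -99762.0$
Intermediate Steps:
$f = -1$ ($f = -7 + 6 = -1$)
$E = 8$ ($E = 8 \cdot 1 = 8$)
$A{\left(O \right)} = \frac{O}{8}$
$Q{\left(p,K \right)} = -1 - p$
$- 107 \left(Q{\left(A{\left(3 \right)},19 \right)} - 314\right) - 133507 = - 107 \left(\left(-1 - \frac{1}{8} \cdot 3\right) - 314\right) - 133507 = - 107 \left(\left(-1 - \frac{3}{8}\right) - 314\right) - 133507 = - 107 \left(- \frac{11}{8} - 314\right) - 133507 = \left(-107\right) \left(- \frac{2523}{8}\right) - 133507 = \frac{269961}{8} - 133507 = - \frac{798095}{8}$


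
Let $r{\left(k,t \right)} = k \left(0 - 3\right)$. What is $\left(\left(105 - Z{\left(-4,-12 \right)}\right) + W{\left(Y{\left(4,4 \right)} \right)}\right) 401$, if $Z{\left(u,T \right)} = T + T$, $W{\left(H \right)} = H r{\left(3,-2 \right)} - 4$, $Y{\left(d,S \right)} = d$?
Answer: $35689$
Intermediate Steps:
$r{\left(k,t \right)} = - 3 k$ ($r{\left(k,t \right)} = k \left(-3\right) = - 3 k$)
$W{\left(H \right)} = -4 - 9 H$ ($W{\left(H \right)} = H \left(\left(-3\right) 3\right) - 4 = H \left(-9\right) - 4 = - 9 H - 4 = -4 - 9 H$)
$Z{\left(u,T \right)} = 2 T$
$\left(\left(105 - Z{\left(-4,-12 \right)}\right) + W{\left(Y{\left(4,4 \right)} \right)}\right) 401 = \left(\left(105 - 2 \left(-12\right)\right) - 40\right) 401 = \left(\left(105 - -24\right) - 40\right) 401 = \left(\left(105 + 24\right) - 40\right) 401 = \left(129 - 40\right) 401 = 89 \cdot 401 = 35689$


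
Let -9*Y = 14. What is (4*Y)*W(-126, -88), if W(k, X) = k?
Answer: 784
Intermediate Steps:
Y = -14/9 (Y = -⅑*14 = -14/9 ≈ -1.5556)
(4*Y)*W(-126, -88) = (4*(-14/9))*(-126) = -56/9*(-126) = 784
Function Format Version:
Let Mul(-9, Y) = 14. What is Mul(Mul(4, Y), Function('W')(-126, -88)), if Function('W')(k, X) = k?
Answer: 784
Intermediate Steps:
Y = Rational(-14, 9) (Y = Mul(Rational(-1, 9), 14) = Rational(-14, 9) ≈ -1.5556)
Mul(Mul(4, Y), Function('W')(-126, -88)) = Mul(Mul(4, Rational(-14, 9)), -126) = Mul(Rational(-56, 9), -126) = 784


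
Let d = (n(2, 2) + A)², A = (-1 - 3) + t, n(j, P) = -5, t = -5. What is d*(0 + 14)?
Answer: 2744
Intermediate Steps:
A = -9 (A = (-1 - 3) - 5 = -4 - 5 = -9)
d = 196 (d = (-5 - 9)² = (-14)² = 196)
d*(0 + 14) = 196*(0 + 14) = 196*14 = 2744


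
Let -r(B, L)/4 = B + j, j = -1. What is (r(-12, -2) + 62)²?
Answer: 12996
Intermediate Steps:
r(B, L) = 4 - 4*B (r(B, L) = -4*(B - 1) = -4*(-1 + B) = 4 - 4*B)
(r(-12, -2) + 62)² = ((4 - 4*(-12)) + 62)² = ((4 + 48) + 62)² = (52 + 62)² = 114² = 12996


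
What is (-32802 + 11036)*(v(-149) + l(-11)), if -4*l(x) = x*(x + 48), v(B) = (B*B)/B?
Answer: 2056887/2 ≈ 1.0284e+6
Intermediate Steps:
v(B) = B (v(B) = B**2/B = B)
l(x) = -x*(48 + x)/4 (l(x) = -x*(x + 48)/4 = -x*(48 + x)/4)
(-32802 + 11036)*(v(-149) + l(-11)) = (-32802 + 11036)*(-149 - 1/4*(-11)*(48 - 11)) = -21766*(-149 - 1/4*(-11)*37) = -21766*(-149 + 407/4) = -21766*(-189/4) = 2056887/2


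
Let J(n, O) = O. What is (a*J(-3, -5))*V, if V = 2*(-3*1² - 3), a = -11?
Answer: -660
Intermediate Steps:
V = -12 (V = 2*(-3*1 - 3) = 2*(-3 - 3) = 2*(-6) = -12)
(a*J(-3, -5))*V = -11*(-5)*(-12) = 55*(-12) = -660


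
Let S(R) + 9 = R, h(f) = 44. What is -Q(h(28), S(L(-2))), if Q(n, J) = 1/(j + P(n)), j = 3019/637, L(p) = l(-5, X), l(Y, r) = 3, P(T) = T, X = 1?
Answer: -637/31047 ≈ -0.020517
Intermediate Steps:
L(p) = 3
S(R) = -9 + R
j = 3019/637 (j = 3019*(1/637) = 3019/637 ≈ 4.7394)
Q(n, J) = 1/(3019/637 + n)
-Q(h(28), S(L(-2))) = -637/(3019 + 637*44) = -637/(3019 + 28028) = -637/31047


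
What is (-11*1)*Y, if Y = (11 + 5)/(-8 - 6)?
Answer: 88/7 ≈ 12.571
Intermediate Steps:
Y = -8/7 (Y = 16/(-14) = 16*(-1/14) = -8/7 ≈ -1.1429)
(-11*1)*Y = -11*1*(-8/7) = -11*(-8/7) = 88/7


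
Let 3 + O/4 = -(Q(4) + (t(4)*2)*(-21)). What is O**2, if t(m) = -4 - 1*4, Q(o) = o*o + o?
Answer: 2062096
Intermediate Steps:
Q(o) = o + o**2 (Q(o) = o**2 + o = o + o**2)
t(m) = -8 (t(m) = -4 - 4 = -8)
O = -1436 (O = -12 + 4*(-(4*(1 + 4) - 8*2*(-21))) = -12 + 4*(-(4*5 - 16*(-21))) = -12 + 4*(-(20 + 336)) = -12 + 4*(-1*356) = -12 + 4*(-356) = -12 - 1424 = -1436)
O**2 = (-1436)**2 = 2062096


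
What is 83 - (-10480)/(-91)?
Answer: -2927/91 ≈ -32.165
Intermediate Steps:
83 - (-10480)/(-91) = 83 - (-10480)*(-1)/91 = 83 - 80*131/91 = 83 - 10480/91 = -2927/91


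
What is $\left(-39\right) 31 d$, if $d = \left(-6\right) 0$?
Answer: $0$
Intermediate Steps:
$d = 0$
$\left(-39\right) 31 d = \left(-39\right) 31 \cdot 0 = \left(-1209\right) 0 = 0$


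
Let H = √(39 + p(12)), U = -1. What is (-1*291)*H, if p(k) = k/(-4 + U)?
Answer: -291*√915/5 ≈ -1760.5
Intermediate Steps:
p(k) = -k/5 (p(k) = k/(-4 - 1) = k/(-5) = -k/5)
H = √915/5 (H = √(39 - ⅕*12) = √(39 - 12/5) = √(183/5) = √915/5 ≈ 6.0498)
(-1*291)*H = (-1*291)*(√915/5) = -291*√915/5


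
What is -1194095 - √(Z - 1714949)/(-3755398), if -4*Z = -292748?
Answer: -1194095 + 3*I*√182418/3755398 ≈ -1.1941e+6 + 0.00034119*I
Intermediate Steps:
Z = 73187 (Z = -¼*(-292748) = 73187)
-1194095 - √(Z - 1714949)/(-3755398) = -1194095 - √(73187 - 1714949)/(-3755398) = -1194095 - √(-1641762)*(-1)/3755398 = -1194095 - 3*I*√182418*(-1)/3755398 = -1194095 - (-3)*I*√182418/3755398 = -1194095 + 3*I*√182418/3755398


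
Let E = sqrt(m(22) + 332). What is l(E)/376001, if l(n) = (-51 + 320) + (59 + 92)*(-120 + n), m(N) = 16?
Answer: -17851/376001 + 302*sqrt(87)/376001 ≈ -0.039984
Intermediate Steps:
E = 2*sqrt(87) (E = sqrt(16 + 332) = sqrt(348) = 2*sqrt(87) ≈ 18.655)
l(n) = -17851 + 151*n (l(n) = 269 + 151*(-120 + n) = 269 + (-18120 + 151*n) = -17851 + 151*n)
l(E)/376001 = (-17851 + 151*(2*sqrt(87)))/376001 = (-17851 + 302*sqrt(87))*(1/376001) = -17851/376001 + 302*sqrt(87)/376001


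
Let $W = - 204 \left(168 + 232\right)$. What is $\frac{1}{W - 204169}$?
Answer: $- \frac{1}{285769} \approx -3.4993 \cdot 10^{-6}$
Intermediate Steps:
$W = -81600$ ($W = \left(-204\right) 400 = -81600$)
$\frac{1}{W - 204169} = \frac{1}{-81600 - 204169} = \frac{1}{-285769} = - \frac{1}{285769}$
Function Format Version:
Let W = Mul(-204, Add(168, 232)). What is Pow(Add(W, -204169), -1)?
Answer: Rational(-1, 285769) ≈ -3.4993e-6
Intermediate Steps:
W = -81600 (W = Mul(-204, 400) = -81600)
Pow(Add(W, -204169), -1) = Pow(Add(-81600, -204169), -1) = Pow(-285769, -1) = Rational(-1, 285769)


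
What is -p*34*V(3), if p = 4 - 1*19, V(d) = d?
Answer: 1530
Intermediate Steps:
p = -15 (p = 4 - 19 = -15)
-p*34*V(3) = -(-15*34)*3 = -(-510)*3 = -1*(-1530) = 1530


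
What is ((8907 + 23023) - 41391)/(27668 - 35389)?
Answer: 9461/7721 ≈ 1.2254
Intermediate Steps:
((8907 + 23023) - 41391)/(27668 - 35389) = (31930 - 41391)/(-7721) = -9461*(-1/7721) = 9461/7721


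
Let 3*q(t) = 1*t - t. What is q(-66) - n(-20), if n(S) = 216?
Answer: -216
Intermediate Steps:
q(t) = 0 (q(t) = (1*t - t)/3 = (t - t)/3 = (⅓)*0 = 0)
q(-66) - n(-20) = 0 - 1*216 = 0 - 216 = -216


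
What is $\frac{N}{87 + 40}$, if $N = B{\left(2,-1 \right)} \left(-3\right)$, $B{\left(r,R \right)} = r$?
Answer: $- \frac{6}{127} \approx -0.047244$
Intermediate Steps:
$N = -6$ ($N = 2 \left(-3\right) = -6$)
$\frac{N}{87 + 40} = - \frac{6}{87 + 40} = - \frac{6}{127}$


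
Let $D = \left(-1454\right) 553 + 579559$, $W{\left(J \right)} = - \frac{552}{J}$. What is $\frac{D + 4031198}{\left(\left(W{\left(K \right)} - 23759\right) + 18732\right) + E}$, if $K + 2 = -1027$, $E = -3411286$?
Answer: $- \frac{261139277}{234359035} \approx -1.1143$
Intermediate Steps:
$K = -1029$ ($K = -2 - 1027 = -1029$)
$D = -224503$ ($D = -804062 + 579559 = -224503$)
$\frac{D + 4031198}{\left(\left(W{\left(K \right)} - 23759\right) + 18732\right) + E} = \frac{-224503 + 4031198}{\left(\left(- \frac{552}{-1029} - 23759\right) + 18732\right) - 3411286} = \frac{3806695}{\left(\left(\left(-552\right) \left(- \frac{1}{1029}\right) - 23759\right) + 18732\right) - 3411286} = \frac{3806695}{\left(\left(\frac{184}{343} - 23759\right) + 18732\right) - 3411286} = \frac{3806695}{\left(- \frac{8149153}{343} + 18732\right) - 3411286} = \frac{3806695}{- \frac{1724077}{343} - 3411286} = \frac{3806695}{- \frac{1171795175}{343}} = 3806695 \left(- \frac{343}{1171795175}\right) = - \frac{261139277}{234359035}$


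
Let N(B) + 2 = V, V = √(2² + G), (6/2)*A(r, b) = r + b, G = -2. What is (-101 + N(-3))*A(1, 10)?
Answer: -1133/3 + 11*√2/3 ≈ -372.48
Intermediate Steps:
A(r, b) = b/3 + r/3 (A(r, b) = (r + b)/3 = (b + r)/3 = b/3 + r/3)
V = √2 (V = √(2² - 2) = √(4 - 2) = √2 ≈ 1.4142)
N(B) = -2 + √2
(-101 + N(-3))*A(1, 10) = (-101 + (-2 + √2))*((⅓)*10 + (⅓)*1) = (-103 + √2)*(10/3 + ⅓) = (-103 + √2)*(11/3) = -1133/3 + 11*√2/3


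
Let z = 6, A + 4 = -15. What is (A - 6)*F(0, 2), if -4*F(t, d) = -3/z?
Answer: -25/8 ≈ -3.1250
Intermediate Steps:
A = -19 (A = -4 - 15 = -19)
F(t, d) = ⅛ (F(t, d) = -(-3)/(4*6) = -¼*(-½) = ⅛)
(A - 6)*F(0, 2) = (-19 - 6)*(⅛) = -25*⅛ = -25/8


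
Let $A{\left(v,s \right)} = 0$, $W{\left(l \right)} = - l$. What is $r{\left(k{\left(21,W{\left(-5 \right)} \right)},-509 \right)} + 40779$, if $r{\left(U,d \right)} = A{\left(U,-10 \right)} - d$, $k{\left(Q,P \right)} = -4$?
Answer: $41288$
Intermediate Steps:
$r{\left(U,d \right)} = - d$ ($r{\left(U,d \right)} = 0 - d = - d$)
$r{\left(k{\left(21,W{\left(-5 \right)} \right)},-509 \right)} + 40779 = \left(-1\right) \left(-509\right) + 40779 = 509 + 40779 = 41288$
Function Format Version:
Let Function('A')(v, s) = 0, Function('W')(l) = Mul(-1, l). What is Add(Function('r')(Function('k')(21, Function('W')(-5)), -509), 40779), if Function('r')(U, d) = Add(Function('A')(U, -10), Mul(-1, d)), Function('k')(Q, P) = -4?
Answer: 41288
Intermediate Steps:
Function('r')(U, d) = Mul(-1, d) (Function('r')(U, d) = Add(0, Mul(-1, d)) = Mul(-1, d))
Add(Function('r')(Function('k')(21, Function('W')(-5)), -509), 40779) = Add(Mul(-1, -509), 40779) = Add(509, 40779) = 41288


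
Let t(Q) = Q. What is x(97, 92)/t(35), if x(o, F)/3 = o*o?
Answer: 28227/35 ≈ 806.49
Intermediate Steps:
x(o, F) = 3*o² (x(o, F) = 3*(o*o) = 3*o²)
x(97, 92)/t(35) = (3*97²)/35 = (3*9409)*(1/35) = 28227*(1/35) = 28227/35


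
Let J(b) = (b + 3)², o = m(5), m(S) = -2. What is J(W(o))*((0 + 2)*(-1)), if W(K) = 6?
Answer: -162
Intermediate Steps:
o = -2
J(b) = (3 + b)²
J(W(o))*((0 + 2)*(-1)) = (3 + 6)²*((0 + 2)*(-1)) = 9²*(2*(-1)) = 81*(-2) = -162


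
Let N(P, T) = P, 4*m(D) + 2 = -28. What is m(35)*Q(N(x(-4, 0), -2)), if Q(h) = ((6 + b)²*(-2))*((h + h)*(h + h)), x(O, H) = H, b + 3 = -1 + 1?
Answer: 0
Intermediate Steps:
b = -3 (b = -3 + (-1 + 1) = -3 + 0 = -3)
m(D) = -15/2 (m(D) = -½ + (¼)*(-28) = -½ - 7 = -15/2)
Q(h) = -72*h² (Q(h) = ((6 - 3)²*(-2))*((h + h)*(h + h)) = (3²*(-2))*((2*h)*(2*h)) = (9*(-2))*(4*h²) = -72*h²)
m(35)*Q(N(x(-4, 0), -2)) = -(-540)*0² = -(-540)*0 = -15/2*0 = 0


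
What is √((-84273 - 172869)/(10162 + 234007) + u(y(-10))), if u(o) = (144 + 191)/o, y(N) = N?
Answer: I*√8240023495166/488338 ≈ 5.8782*I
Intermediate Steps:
u(o) = 335/o
√((-84273 - 172869)/(10162 + 234007) + u(y(-10))) = √((-84273 - 172869)/(10162 + 234007) + 335/(-10)) = √(-257142/244169 + 335*(-⅒)) = √(-257142*1/244169 - 67/2) = √(-257142/244169 - 67/2) = √(-16873607/488338) = I*√8240023495166/488338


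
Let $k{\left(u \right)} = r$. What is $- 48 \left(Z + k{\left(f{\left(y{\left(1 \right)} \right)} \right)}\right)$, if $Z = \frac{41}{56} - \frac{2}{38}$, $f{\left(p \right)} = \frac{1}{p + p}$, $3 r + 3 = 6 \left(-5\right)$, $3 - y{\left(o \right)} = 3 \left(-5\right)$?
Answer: $\frac{65886}{133} \approx 495.38$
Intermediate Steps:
$y{\left(o \right)} = 18$ ($y{\left(o \right)} = 3 - 3 \left(-5\right) = 3 - -15 = 3 + 15 = 18$)
$r = -11$ ($r = -1 + \frac{6 \left(-5\right)}{3} = -1 + \frac{1}{3} \left(-30\right) = -1 - 10 = -11$)
$f{\left(p \right)} = \frac{1}{2 p}$
$k{\left(u \right)} = -11$
$Z = \frac{723}{1064}$ ($Z = 41 \cdot \frac{1}{56} - \frac{1}{19} = \frac{41}{56} - \frac{1}{19} = \frac{723}{1064} \approx 0.67951$)
$- 48 \left(Z + k{\left(f{\left(y{\left(1 \right)} \right)} \right)}\right) = - 48 \left(\frac{723}{1064} - 11\right) = \left(-48\right) \left(- \frac{10981}{1064}\right) = \frac{65886}{133}$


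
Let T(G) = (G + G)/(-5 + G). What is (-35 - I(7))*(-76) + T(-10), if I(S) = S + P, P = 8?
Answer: 11404/3 ≈ 3801.3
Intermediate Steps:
T(G) = 2*G/(-5 + G) (T(G) = (2*G)/(-5 + G) = 2*G/(-5 + G))
I(S) = 8 + S (I(S) = S + 8 = 8 + S)
(-35 - I(7))*(-76) + T(-10) = (-35 - (8 + 7))*(-76) + 2*(-10)/(-5 - 10) = (-35 - 1*15)*(-76) + 2*(-10)/(-15) = (-35 - 15)*(-76) + 2*(-10)*(-1/15) = -50*(-76) + 4/3 = 3800 + 4/3 = 11404/3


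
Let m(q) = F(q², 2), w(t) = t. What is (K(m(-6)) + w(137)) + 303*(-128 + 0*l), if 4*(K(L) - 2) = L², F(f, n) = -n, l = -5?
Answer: -38644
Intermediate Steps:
m(q) = -2 (m(q) = -1*2 = -2)
K(L) = 2 + L²/4
(K(m(-6)) + w(137)) + 303*(-128 + 0*l) = ((2 + (¼)*(-2)²) + 137) + 303*(-128 + 0*(-5)) = ((2 + (¼)*4) + 137) + 303*(-128 + 0) = ((2 + 1) + 137) + 303*(-128) = (3 + 137) - 38784 = 140 - 38784 = -38644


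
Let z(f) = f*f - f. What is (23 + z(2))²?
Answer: 625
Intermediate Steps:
z(f) = f² - f
(23 + z(2))² = (23 + 2*(-1 + 2))² = (23 + 2*1)² = (23 + 2)² = 25² = 625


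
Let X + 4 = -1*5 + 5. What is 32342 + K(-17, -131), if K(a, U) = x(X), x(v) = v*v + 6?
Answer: 32364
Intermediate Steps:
X = -4 (X = -4 + (-1*5 + 5) = -4 + (-5 + 5) = -4 + 0 = -4)
x(v) = 6 + v² (x(v) = v² + 6 = 6 + v²)
K(a, U) = 22 (K(a, U) = 6 + (-4)² = 6 + 16 = 22)
32342 + K(-17, -131) = 32342 + 22 = 32364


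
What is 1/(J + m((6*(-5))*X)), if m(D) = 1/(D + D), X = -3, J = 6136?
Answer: 180/1104481 ≈ 0.00016297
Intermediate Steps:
m(D) = 1/(2*D)
1/(J + m((6*(-5))*X)) = 1/(6136 + 1/(2*(((6*(-5))*(-3))))) = 1/(6136 + 1/(2*((-30*(-3))))) = 1/(6136 + (½)/90) = 1/(6136 + (½)*(1/90)) = 1/(6136 + 1/180) = 1/(1104481/180) = 180/1104481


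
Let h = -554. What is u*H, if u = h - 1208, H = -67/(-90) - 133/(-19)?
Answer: -614057/45 ≈ -13646.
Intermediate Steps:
H = 697/90 (H = -67*(-1/90) - 133*(-1/19) = 67/90 + 7 = 697/90 ≈ 7.7444)
u = -1762 (u = -554 - 1208 = -1762)
u*H = -1762*697/90 = -614057/45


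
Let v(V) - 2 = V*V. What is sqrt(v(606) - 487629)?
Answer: I*sqrt(120391) ≈ 346.97*I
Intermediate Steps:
v(V) = 2 + V**2 (v(V) = 2 + V*V = 2 + V**2)
sqrt(v(606) - 487629) = sqrt((2 + 606**2) - 487629) = sqrt((2 + 367236) - 487629) = sqrt(367238 - 487629) = sqrt(-120391) = I*sqrt(120391)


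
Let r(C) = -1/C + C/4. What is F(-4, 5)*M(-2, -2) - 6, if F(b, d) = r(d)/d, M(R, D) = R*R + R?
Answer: -279/50 ≈ -5.5800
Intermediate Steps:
M(R, D) = R + R² (M(R, D) = R² + R = R + R²)
r(C) = -1/C + C/4 (r(C) = -1/C + C*(¼) = -1/C + C/4)
F(b, d) = (-1/d + d/4)/d
F(-4, 5)*M(-2, -2) - 6 = (¼ - 1/5²)*(-2*(1 - 2)) - 6 = (¼ - 1*1/25)*(-2*(-1)) - 6 = (¼ - 1/25)*2 - 6 = (21/100)*2 - 6 = 21/50 - 6 = -279/50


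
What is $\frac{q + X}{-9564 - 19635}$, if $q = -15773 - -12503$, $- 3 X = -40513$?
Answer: $- \frac{30703}{87597} \approx -0.3505$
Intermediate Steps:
$X = \frac{40513}{3}$ ($X = \left(- \frac{1}{3}\right) \left(-40513\right) = \frac{40513}{3} \approx 13504.0$)
$q = -3270$ ($q = -15773 + 12503 = -3270$)
$\frac{q + X}{-9564 - 19635} = \frac{-3270 + \frac{40513}{3}}{-9564 - 19635} = \frac{30703}{3 \left(-29199\right)} = \frac{30703}{3} \left(- \frac{1}{29199}\right) = - \frac{30703}{87597}$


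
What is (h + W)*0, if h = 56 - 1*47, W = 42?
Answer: 0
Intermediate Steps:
h = 9 (h = 56 - 47 = 9)
(h + W)*0 = (9 + 42)*0 = 51*0 = 0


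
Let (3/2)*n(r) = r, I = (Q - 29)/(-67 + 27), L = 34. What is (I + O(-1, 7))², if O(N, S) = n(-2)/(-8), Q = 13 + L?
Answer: 289/3600 ≈ 0.080278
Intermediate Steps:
Q = 47 (Q = 13 + 34 = 47)
I = -9/20 (I = (47 - 29)/(-67 + 27) = 18/(-40) = 18*(-1/40) = -9/20 ≈ -0.45000)
n(r) = 2*r/3
O(N, S) = ⅙ (O(N, S) = ((⅔)*(-2))/(-8) = -4/3*(-⅛) = ⅙)
(I + O(-1, 7))² = (-9/20 + ⅙)² = (-17/60)² = 289/3600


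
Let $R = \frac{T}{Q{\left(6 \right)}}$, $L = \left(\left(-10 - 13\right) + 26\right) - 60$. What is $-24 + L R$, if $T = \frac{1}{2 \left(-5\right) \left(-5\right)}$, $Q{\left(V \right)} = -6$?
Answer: $- \frac{2381}{100} \approx -23.81$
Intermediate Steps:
$T = \frac{1}{50}$ ($T = \frac{1}{\left(-10\right) \left(-5\right)} = \frac{1}{50} \approx 0.02$)
$L = -57$ ($L = \left(-23 + 26\right) - 60 = 3 - 60 = -57$)
$R = - \frac{1}{300}$ ($R = \frac{1}{50 \left(-6\right)} = \frac{1}{50} \left(- \frac{1}{6}\right) = - \frac{1}{300} \approx -0.0033333$)
$-24 + L R = -24 - - \frac{19}{100} = -24 + \frac{19}{100} = - \frac{2381}{100}$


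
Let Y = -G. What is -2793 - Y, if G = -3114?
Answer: -5907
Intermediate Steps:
Y = 3114 (Y = -1*(-3114) = 3114)
-2793 - Y = -2793 - 1*3114 = -2793 - 3114 = -5907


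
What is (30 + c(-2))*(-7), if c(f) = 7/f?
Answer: -371/2 ≈ -185.50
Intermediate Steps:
(30 + c(-2))*(-7) = (30 + 7/(-2))*(-7) = (30 + 7*(-½))*(-7) = (30 - 7/2)*(-7) = (53/2)*(-7) = -371/2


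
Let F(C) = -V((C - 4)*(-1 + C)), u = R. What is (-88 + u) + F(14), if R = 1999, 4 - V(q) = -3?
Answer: 1904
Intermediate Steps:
V(q) = 7 (V(q) = 4 - 1*(-3) = 4 + 3 = 7)
u = 1999
F(C) = -7 (F(C) = -1*7 = -7)
(-88 + u) + F(14) = (-88 + 1999) - 7 = 1911 - 7 = 1904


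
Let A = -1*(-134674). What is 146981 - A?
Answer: 12307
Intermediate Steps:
A = 134674
146981 - A = 146981 - 1*134674 = 146981 - 134674 = 12307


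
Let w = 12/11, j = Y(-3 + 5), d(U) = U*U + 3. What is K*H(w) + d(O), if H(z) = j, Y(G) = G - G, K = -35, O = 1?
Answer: 4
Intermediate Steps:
d(U) = 3 + U**2 (d(U) = U**2 + 3 = 3 + U**2)
Y(G) = 0
j = 0
w = 12/11 (w = 12*(1/11) = 12/11 ≈ 1.0909)
H(z) = 0
K*H(w) + d(O) = -35*0 + (3 + 1**2) = 0 + (3 + 1) = 0 + 4 = 4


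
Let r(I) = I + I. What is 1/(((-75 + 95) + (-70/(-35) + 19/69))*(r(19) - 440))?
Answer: -23/205958 ≈ -0.00011167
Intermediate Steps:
r(I) = 2*I
1/(((-75 + 95) + (-70/(-35) + 19/69))*(r(19) - 440)) = 1/(((-75 + 95) + (-70/(-35) + 19/69))*(2*19 - 440)) = 1/((20 + (-70*(-1/35) + 19*(1/69)))*(38 - 440)) = 1/((20 + (2 + 19/69))*(-402)) = 1/((20 + 157/69)*(-402)) = 1/((1537/69)*(-402)) = 1/(-205958/23) = -23/205958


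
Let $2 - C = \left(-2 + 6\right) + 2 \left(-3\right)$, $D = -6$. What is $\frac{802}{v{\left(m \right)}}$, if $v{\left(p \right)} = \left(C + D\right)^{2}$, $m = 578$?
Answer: $\frac{401}{2} \approx 200.5$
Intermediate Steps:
$C = 4$ ($C = 2 - \left(\left(-2 + 6\right) + 2 \left(-3\right)\right) = 2 - \left(4 - 6\right) = 2 - -2 = 2 + 2 = 4$)
$v{\left(p \right)} = 4$ ($v{\left(p \right)} = \left(4 - 6\right)^{2} = \left(-2\right)^{2} = 4$)
$\frac{802}{v{\left(m \right)}} = \frac{802}{4} = 802 \cdot \frac{1}{4} = \frac{401}{2}$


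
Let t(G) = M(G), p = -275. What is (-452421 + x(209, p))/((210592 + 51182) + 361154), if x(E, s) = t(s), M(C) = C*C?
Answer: -94199/155732 ≈ -0.60488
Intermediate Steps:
M(C) = C**2
t(G) = G**2
x(E, s) = s**2
(-452421 + x(209, p))/((210592 + 51182) + 361154) = (-452421 + (-275)**2)/((210592 + 51182) + 361154) = (-452421 + 75625)/(261774 + 361154) = -376796/622928 = -376796*1/622928 = -94199/155732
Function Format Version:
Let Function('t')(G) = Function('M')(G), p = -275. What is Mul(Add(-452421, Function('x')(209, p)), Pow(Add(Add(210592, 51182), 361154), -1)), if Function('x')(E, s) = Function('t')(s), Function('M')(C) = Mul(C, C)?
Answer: Rational(-94199, 155732) ≈ -0.60488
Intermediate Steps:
Function('M')(C) = Pow(C, 2)
Function('t')(G) = Pow(G, 2)
Function('x')(E, s) = Pow(s, 2)
Mul(Add(-452421, Function('x')(209, p)), Pow(Add(Add(210592, 51182), 361154), -1)) = Mul(Add(-452421, Pow(-275, 2)), Pow(Add(Add(210592, 51182), 361154), -1)) = Mul(Add(-452421, 75625), Pow(Add(261774, 361154), -1)) = Mul(-376796, Pow(622928, -1)) = Mul(-376796, Rational(1, 622928)) = Rational(-94199, 155732)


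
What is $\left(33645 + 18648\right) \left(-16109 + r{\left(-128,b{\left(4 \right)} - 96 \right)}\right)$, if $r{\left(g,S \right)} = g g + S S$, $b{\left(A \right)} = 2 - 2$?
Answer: $496312863$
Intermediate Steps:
$b{\left(A \right)} = 0$
$r{\left(g,S \right)} = S^{2} + g^{2}$ ($r{\left(g,S \right)} = g^{2} + S^{2} = S^{2} + g^{2}$)
$\left(33645 + 18648\right) \left(-16109 + r{\left(-128,b{\left(4 \right)} - 96 \right)}\right) = \left(33645 + 18648\right) \left(-16109 + \left(\left(0 - 96\right)^{2} + \left(-128\right)^{2}\right)\right) = 52293 \left(-16109 + \left(\left(0 - 96\right)^{2} + 16384\right)\right) = 52293 \left(-16109 + \left(\left(-96\right)^{2} + 16384\right)\right) = 52293 \left(-16109 + \left(9216 + 16384\right)\right) = 52293 \left(-16109 + 25600\right) = 52293 \cdot 9491 = 496312863$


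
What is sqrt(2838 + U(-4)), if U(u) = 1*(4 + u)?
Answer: sqrt(2838) ≈ 53.273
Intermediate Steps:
U(u) = 4 + u
sqrt(2838 + U(-4)) = sqrt(2838 + (4 - 4)) = sqrt(2838 + 0) = sqrt(2838)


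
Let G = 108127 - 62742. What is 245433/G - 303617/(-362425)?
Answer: 20546142514/3289731725 ≈ 6.2455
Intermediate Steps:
G = 45385
245433/G - 303617/(-362425) = 245433/45385 - 303617/(-362425) = 245433*(1/45385) - 303617*(-1/362425) = 245433/45385 + 303617/362425 = 20546142514/3289731725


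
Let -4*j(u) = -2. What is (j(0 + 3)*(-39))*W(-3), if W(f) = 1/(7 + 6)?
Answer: -3/2 ≈ -1.5000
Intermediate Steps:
j(u) = ½ (j(u) = -¼*(-2) = ½)
W(f) = 1/13
(j(0 + 3)*(-39))*W(-3) = ((½)*(-39))*(1/13) = -39/2*1/13 = -3/2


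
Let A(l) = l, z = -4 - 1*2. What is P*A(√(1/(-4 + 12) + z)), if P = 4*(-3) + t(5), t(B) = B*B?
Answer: 13*I*√94/4 ≈ 31.51*I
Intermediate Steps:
t(B) = B²
z = -6 (z = -4 - 2 = -6)
P = 13 (P = 4*(-3) + 5² = -12 + 25 = 13)
P*A(√(1/(-4 + 12) + z)) = 13*√(1/(-4 + 12) - 6) = 13*√(1/8 - 6) = 13*√(⅛ - 6) = 13*√(-47/8) = 13*(I*√94/4) = 13*I*√94/4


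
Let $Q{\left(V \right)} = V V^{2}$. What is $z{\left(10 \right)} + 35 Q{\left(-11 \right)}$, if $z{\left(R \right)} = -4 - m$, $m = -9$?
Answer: $-46580$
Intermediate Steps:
$Q{\left(V \right)} = V^{3}$
$z{\left(R \right)} = 5$ ($z{\left(R \right)} = -4 - -9 = -4 + 9 = 5$)
$z{\left(10 \right)} + 35 Q{\left(-11 \right)} = 5 + 35 \left(-11\right)^{3} = 5 + 35 \left(-1331\right) = 5 - 46585 = -46580$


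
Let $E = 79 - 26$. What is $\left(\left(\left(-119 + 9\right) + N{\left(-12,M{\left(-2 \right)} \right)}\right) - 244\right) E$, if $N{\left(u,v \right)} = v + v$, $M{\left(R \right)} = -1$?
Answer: $-18868$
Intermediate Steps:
$N{\left(u,v \right)} = 2 v$
$E = 53$
$\left(\left(\left(-119 + 9\right) + N{\left(-12,M{\left(-2 \right)} \right)}\right) - 244\right) E = \left(\left(\left(-119 + 9\right) + 2 \left(-1\right)\right) - 244\right) 53 = \left(\left(-110 - 2\right) - 244\right) 53 = \left(-112 - 244\right) 53 = \left(-356\right) 53 = -18868$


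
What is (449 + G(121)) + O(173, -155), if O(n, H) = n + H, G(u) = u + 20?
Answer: 608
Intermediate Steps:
G(u) = 20 + u
O(n, H) = H + n
(449 + G(121)) + O(173, -155) = (449 + (20 + 121)) + (-155 + 173) = (449 + 141) + 18 = 590 + 18 = 608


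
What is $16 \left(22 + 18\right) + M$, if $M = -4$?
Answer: $636$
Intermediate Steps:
$16 \left(22 + 18\right) + M = 16 \left(22 + 18\right) - 4 = 16 \cdot 40 - 4 = 640 - 4 = 636$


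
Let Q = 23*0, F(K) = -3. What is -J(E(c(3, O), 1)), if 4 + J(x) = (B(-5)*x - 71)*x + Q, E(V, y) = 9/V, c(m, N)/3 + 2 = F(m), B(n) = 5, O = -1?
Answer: -202/5 ≈ -40.400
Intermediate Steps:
Q = 0
c(m, N) = -15 (c(m, N) = -6 + 3*(-3) = -6 - 9 = -15)
J(x) = -4 + x*(-71 + 5*x) (J(x) = -4 + ((5*x - 71)*x + 0) = -4 + ((-71 + 5*x)*x + 0) = -4 + (x*(-71 + 5*x) + 0) = -4 + x*(-71 + 5*x))
-J(E(c(3, O), 1)) = -(-4 - 639/(-15) + 5*(9/(-15))²) = -(-4 - 639*(-1)/15 + 5*(9*(-1/15))²) = -(-4 - 71*(-⅗) + 5*(-⅗)²) = -(-4 + 213/5 + 5*(9/25)) = -(-4 + 213/5 + 9/5) = -1*202/5 = -202/5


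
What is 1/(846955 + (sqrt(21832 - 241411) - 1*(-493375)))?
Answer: 1340330/1796484728479 - I*sqrt(219579)/1796484728479 ≈ 7.4608e-7 - 2.6084e-10*I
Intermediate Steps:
1/(846955 + (sqrt(21832 - 241411) - 1*(-493375))) = 1/(846955 + (sqrt(-219579) + 493375)) = 1/(846955 + (I*sqrt(219579) + 493375)) = 1/(846955 + (493375 + I*sqrt(219579))) = 1/(1340330 + I*sqrt(219579))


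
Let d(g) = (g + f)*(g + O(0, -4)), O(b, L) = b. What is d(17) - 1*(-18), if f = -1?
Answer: 290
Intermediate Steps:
d(g) = g*(-1 + g) (d(g) = (g - 1)*(g + 0) = (-1 + g)*g = g*(-1 + g))
d(17) - 1*(-18) = 17*(-1 + 17) - 1*(-18) = 17*16 + 18 = 272 + 18 = 290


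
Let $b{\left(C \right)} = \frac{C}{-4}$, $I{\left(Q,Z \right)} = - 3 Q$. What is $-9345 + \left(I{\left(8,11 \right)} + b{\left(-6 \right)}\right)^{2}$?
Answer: $- \frac{35355}{4} \approx -8838.8$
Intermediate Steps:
$b{\left(C \right)} = - \frac{C}{4}$ ($b{\left(C \right)} = C \left(- \frac{1}{4}\right) = - \frac{C}{4}$)
$-9345 + \left(I{\left(8,11 \right)} + b{\left(-6 \right)}\right)^{2} = -9345 + \left(\left(-3\right) 8 - - \frac{3}{2}\right)^{2} = -9345 + \left(-24 + \frac{3}{2}\right)^{2} = -9345 + \left(- \frac{45}{2}\right)^{2} = -9345 + \frac{2025}{4} = - \frac{35355}{4}$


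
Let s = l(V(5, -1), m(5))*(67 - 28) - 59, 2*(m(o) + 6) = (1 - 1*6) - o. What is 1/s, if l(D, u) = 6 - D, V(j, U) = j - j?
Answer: 1/175 ≈ 0.0057143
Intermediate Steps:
m(o) = -17/2 - o/2 (m(o) = -6 + ((1 - 1*6) - o)/2 = -6 + ((1 - 6) - o)/2 = -6 + (-5 - o)/2 = -6 + (-5/2 - o/2) = -17/2 - o/2)
V(j, U) = 0
s = 175 (s = (6 - 1*0)*(67 - 28) - 59 = (6 + 0)*39 - 59 = 6*39 - 59 = 234 - 59 = 175)
1/s = 1/175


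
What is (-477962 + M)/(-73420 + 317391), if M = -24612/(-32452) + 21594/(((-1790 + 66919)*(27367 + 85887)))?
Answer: -2043026879951248034/1042844623292140487 ≈ -1.9591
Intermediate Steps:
M = 3241817150880/4274461404397 (M = -24612*(-1/32452) + 21594/((65129*113254)) = 879/1159 + 21594/7376119766 = 879/1159 + 21594*(1/7376119766) = 879/1159 + 10797/3688059883 = 3241817150880/4274461404397 ≈ 0.75842)
(-477962 + M)/(-73420 + 317391) = (-477962 + 3241817150880/4274461404397)/(-73420 + 317391) = -2043026879951248034/4274461404397/243971 = -2043026879951248034/4274461404397*1/243971 = -2043026879951248034/1042844623292140487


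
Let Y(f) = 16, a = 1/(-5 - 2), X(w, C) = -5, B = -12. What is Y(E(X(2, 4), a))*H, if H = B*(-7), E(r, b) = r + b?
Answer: 1344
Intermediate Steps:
a = -1/7 (a = 1/(-7) = -1/7 ≈ -0.14286)
E(r, b) = b + r
H = 84 (H = -12*(-7) = 84)
Y(E(X(2, 4), a))*H = 16*84 = 1344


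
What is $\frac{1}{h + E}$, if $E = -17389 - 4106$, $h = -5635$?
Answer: $- \frac{1}{27130} \approx -3.686 \cdot 10^{-5}$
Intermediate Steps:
$E = -21495$ ($E = -17389 - 4106 = -21495$)
$\frac{1}{h + E} = \frac{1}{-5635 - 21495} = \frac{1}{-27130} = - \frac{1}{27130}$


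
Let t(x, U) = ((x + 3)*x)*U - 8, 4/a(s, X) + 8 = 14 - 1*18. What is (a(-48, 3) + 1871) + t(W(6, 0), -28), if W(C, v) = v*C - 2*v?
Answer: 5588/3 ≈ 1862.7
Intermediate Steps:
W(C, v) = -2*v + C*v (W(C, v) = C*v - 2*v = -2*v + C*v)
a(s, X) = -1/3 (a(s, X) = 4/(-8 + (14 - 1*18)) = 4/(-8 + (14 - 18)) = 4/(-8 - 4) = 4/(-12) = 4*(-1/12) = -1/3)
t(x, U) = -8 + U*x*(3 + x) (t(x, U) = ((3 + x)*x)*U - 8 = (x*(3 + x))*U - 8 = U*x*(3 + x) - 8 = -8 + U*x*(3 + x))
(a(-48, 3) + 1871) + t(W(6, 0), -28) = (-1/3 + 1871) + (-8 - 28*(0*(-2 + 6))**2 + 3*(-28)*(0*(-2 + 6))) = 5612/3 + (-8 - 28*(0*4)**2 + 3*(-28)*(0*4)) = 5612/3 + (-8 - 28*0**2 + 3*(-28)*0) = 5612/3 + (-8 - 28*0 + 0) = 5612/3 + (-8 + 0 + 0) = 5612/3 - 8 = 5588/3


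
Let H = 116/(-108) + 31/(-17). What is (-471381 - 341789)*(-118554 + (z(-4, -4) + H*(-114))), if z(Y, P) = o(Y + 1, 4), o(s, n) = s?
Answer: 14709172728770/153 ≈ 9.6138e+10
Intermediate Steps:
H = -1330/459 (H = 116*(-1/108) + 31*(-1/17) = -29/27 - 31/17 = -1330/459 ≈ -2.8976)
z(Y, P) = 1 + Y (z(Y, P) = Y + 1 = 1 + Y)
(-471381 - 341789)*(-118554 + (z(-4, -4) + H*(-114))) = (-471381 - 341789)*(-118554 + ((1 - 4) - 1330/459*(-114))) = -813170*(-118554 + (-3 + 50540/153)) = -813170*(-118554 + 50081/153) = -813170*(-18088681/153) = 14709172728770/153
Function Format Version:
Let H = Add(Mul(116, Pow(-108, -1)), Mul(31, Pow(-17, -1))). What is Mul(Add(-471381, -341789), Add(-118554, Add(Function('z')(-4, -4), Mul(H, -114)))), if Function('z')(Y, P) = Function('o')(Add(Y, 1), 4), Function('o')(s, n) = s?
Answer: Rational(14709172728770, 153) ≈ 9.6138e+10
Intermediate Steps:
H = Rational(-1330, 459) (H = Add(Mul(116, Rational(-1, 108)), Mul(31, Rational(-1, 17))) = Add(Rational(-29, 27), Rational(-31, 17)) = Rational(-1330, 459) ≈ -2.8976)
Function('z')(Y, P) = Add(1, Y) (Function('z')(Y, P) = Add(Y, 1) = Add(1, Y))
Mul(Add(-471381, -341789), Add(-118554, Add(Function('z')(-4, -4), Mul(H, -114)))) = Mul(Add(-471381, -341789), Add(-118554, Add(Add(1, -4), Mul(Rational(-1330, 459), -114)))) = Mul(-813170, Add(-118554, Add(-3, Rational(50540, 153)))) = Mul(-813170, Add(-118554, Rational(50081, 153))) = Mul(-813170, Rational(-18088681, 153)) = Rational(14709172728770, 153)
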